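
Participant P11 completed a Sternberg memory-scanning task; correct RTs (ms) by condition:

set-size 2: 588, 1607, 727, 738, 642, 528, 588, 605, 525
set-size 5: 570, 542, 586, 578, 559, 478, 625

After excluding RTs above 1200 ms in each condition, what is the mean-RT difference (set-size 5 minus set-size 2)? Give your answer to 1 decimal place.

-55.1 ms

set-size 2: exclude 1607
M(set-size 2) = 4941/8 = 617.625
M(set-size 5) = 3938/7 = 562.571
Difference = 562.571 − 617.625 = -55.054 ms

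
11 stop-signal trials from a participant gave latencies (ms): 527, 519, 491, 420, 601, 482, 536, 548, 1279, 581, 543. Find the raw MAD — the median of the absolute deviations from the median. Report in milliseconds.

Sorted: 420, 482, 491, 519, 527, 536, 543, 548, 581, 601, 1279 → median = 536
|x − 536|: 9, 17, 45, 116, 65, 54, 0, 12, 743, 45, 7
Sorted deviations: 0, 7, 9, 12, 17, 45, 45, 54, 65, 116, 743 → MAD = 45

45 ms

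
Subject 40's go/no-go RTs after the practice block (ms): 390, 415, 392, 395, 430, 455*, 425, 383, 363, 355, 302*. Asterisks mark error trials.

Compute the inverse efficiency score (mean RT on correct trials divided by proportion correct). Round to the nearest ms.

Correct trials (n=9): 390, 415, 392, 395, 430, 425, 383, 363, 355
Mean correct RT = 3548/9 = 394.2222 ms
Proportion correct = 9/11
IES = 394.2222 / (9/11) = 481.827 ms

482 ms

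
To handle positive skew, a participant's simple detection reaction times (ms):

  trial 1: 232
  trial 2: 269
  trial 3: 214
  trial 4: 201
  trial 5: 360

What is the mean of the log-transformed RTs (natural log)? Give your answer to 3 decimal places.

5.519

ln(RT): 5.4467, 5.5947, 5.3660, 5.3033, 5.8861
Σ ln(RT) = 27.5968
Mean = 27.5968/5 = 5.51937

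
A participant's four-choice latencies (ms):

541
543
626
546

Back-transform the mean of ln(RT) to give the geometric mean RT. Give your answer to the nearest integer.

563 ms

ln(RT): 6.2934, 6.2971, 6.4394, 6.3026
Mean ln(RT) = 25.3325/4 = 6.33312
Geometric mean = exp(6.33312) = 562.91 ms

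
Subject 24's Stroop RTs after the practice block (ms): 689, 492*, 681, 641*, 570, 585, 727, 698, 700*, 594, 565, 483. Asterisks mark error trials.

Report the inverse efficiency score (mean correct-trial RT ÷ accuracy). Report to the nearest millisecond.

Correct trials (n=9): 689, 681, 570, 585, 727, 698, 594, 565, 483
Mean correct RT = 5592/9 = 621.3333 ms
Proportion correct = 9/12
IES = 621.3333 / (9/12) = 828.444 ms

828 ms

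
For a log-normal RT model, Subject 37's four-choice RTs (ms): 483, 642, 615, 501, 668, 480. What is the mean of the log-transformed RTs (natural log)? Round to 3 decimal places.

6.327

ln(RT): 6.1800, 6.4646, 6.4216, 6.2166, 6.5043, 6.1738
Σ ln(RT) = 37.9609
Mean = 37.9609/6 = 6.32682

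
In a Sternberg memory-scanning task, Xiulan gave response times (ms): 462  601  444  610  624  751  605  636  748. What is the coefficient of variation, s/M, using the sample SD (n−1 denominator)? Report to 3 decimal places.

n = 9, Σ = 5481, M = 609.0000
Σ(x−M)² = 89354.000; s = √(89354.000/8) = 105.6847
CV = 105.6847 / 609.0000 = 0.17354

0.174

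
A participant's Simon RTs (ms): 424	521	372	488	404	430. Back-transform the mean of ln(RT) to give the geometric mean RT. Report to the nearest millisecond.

437 ms

ln(RT): 6.0497, 6.2558, 5.9189, 6.1903, 6.0014, 6.0638
Mean ln(RT) = 36.4799/6 = 6.07998
Geometric mean = exp(6.07998) = 437.02 ms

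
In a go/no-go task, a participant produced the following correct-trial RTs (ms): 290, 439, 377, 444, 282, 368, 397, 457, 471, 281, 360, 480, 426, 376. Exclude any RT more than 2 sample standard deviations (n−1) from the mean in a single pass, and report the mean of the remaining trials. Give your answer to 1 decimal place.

389.1 ms

n = 14, ΣRT = 5448, M = 389.143
Σ(x−M)² = 61095.71; s = √(61095.71/13) = 68.554
Cutoffs: 389.143 ± 2·68.554 → [252.0, 526.3]
No RTs fall outside the cutoffs; all 14 retained. Mean = 5448/14 = 389.143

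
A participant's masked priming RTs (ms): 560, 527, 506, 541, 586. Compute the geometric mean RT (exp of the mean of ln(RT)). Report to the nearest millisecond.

ln(RT): 6.3279, 6.2672, 6.2265, 6.2934, 6.3733
Mean ln(RT) = 31.4884/5 = 6.29768
Geometric mean = exp(6.29768) = 543.31 ms

543 ms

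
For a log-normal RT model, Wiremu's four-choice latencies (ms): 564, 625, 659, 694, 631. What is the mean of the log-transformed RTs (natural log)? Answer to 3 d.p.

ln(RT): 6.3351, 6.4378, 6.4907, 6.5425, 6.4473
Σ ln(RT) = 32.2533
Mean = 32.2533/5 = 6.45066

6.451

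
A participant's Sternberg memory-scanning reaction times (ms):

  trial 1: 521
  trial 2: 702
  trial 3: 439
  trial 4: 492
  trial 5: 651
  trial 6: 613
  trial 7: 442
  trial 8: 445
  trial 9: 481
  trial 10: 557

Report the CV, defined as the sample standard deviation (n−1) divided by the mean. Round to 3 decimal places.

n = 10, Σ = 5343, M = 534.3000
Σ(x−M)² = 78834.100; s = √(78834.100/9) = 93.5914
CV = 93.5914 / 534.3000 = 0.17517

0.175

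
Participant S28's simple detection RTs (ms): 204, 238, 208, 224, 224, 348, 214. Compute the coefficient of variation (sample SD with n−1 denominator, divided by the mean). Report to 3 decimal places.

n = 7, Σ = 1660, M = 237.1429
Σ(x−M)² = 15118.857; s = √(15118.857/6) = 50.1977
CV = 50.1977 / 237.1429 = 0.21168

0.212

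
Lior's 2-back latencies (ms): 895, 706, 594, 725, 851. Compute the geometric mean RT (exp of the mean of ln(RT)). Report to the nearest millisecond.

746 ms

ln(RT): 6.7968, 6.5596, 6.3869, 6.5862, 6.7464
Mean ln(RT) = 33.0759/5 = 6.61518
Geometric mean = exp(6.61518) = 746.34 ms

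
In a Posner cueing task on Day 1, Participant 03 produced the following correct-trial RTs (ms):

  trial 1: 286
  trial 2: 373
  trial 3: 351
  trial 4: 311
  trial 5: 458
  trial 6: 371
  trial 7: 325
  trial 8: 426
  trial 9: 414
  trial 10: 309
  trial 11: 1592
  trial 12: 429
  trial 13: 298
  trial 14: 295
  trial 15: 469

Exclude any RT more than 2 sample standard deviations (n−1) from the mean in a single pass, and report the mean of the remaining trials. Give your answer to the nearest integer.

n = 15, ΣRT = 6707, M = 447.133
Σ(x−M)² = 1457601.73; s = √(1457601.73/14) = 322.668
Cutoffs: 447.133 ± 2·322.668 → [-198.2, 1092.5]
Outside: 1592 → excluded.
Retained (n=14): Σ = 5115, mean = 5115/14 = 365.357

365 ms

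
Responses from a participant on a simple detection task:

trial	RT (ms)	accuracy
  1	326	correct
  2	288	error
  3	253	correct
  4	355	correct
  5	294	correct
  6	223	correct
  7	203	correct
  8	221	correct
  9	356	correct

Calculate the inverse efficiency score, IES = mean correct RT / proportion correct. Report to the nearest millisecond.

314 ms

Correct trials (n=8): 326, 253, 355, 294, 223, 203, 221, 356
Mean correct RT = 2231/8 = 278.8750 ms
Proportion correct = 8/9
IES = 278.8750 / (8/9) = 313.734 ms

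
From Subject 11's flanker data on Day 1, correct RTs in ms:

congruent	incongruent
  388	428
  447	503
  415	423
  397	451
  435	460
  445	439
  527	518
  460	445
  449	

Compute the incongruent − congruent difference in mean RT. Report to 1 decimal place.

18.0 ms

M(congruent) = 3963/9 = 440.333
M(incongruent) = 3667/8 = 458.375
Difference = 458.375 − 440.333 = 18.042 ms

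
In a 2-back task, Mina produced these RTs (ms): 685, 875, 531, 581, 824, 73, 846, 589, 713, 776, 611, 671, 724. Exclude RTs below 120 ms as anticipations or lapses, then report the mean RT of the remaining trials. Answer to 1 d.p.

Excluded: 73
Retained (n=12): Σ = 8426
Mean = 8426/12 = 702.1667

702.2 ms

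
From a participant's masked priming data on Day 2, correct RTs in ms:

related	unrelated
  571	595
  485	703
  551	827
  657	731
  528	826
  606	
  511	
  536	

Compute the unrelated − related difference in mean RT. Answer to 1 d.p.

M(related) = 4445/8 = 555.625
M(unrelated) = 3682/5 = 736.400
Difference = 736.400 − 555.625 = 180.775 ms

180.8 ms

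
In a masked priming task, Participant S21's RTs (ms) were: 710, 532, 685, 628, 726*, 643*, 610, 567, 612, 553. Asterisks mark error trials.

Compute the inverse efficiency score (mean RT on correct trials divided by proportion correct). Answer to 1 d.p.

765.2 ms

Correct trials (n=8): 710, 532, 685, 628, 610, 567, 612, 553
Mean correct RT = 4897/8 = 612.1250 ms
Proportion correct = 8/10
IES = 612.1250 / (8/10) = 765.156 ms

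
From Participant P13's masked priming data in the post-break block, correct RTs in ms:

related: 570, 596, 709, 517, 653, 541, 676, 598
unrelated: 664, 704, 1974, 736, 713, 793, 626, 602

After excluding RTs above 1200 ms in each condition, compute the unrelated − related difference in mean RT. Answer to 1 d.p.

unrelated: exclude 1974
M(related) = 4860/8 = 607.500
M(unrelated) = 4838/7 = 691.143
Difference = 691.143 − 607.500 = 83.643 ms

83.6 ms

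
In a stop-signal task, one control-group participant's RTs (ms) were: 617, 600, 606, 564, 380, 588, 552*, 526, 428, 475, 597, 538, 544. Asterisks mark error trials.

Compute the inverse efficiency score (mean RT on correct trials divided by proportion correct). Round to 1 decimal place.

583.5 ms

Correct trials (n=12): 617, 600, 606, 564, 380, 588, 526, 428, 475, 597, 538, 544
Mean correct RT = 6463/12 = 538.5833 ms
Proportion correct = 12/13
IES = 538.5833 / (12/13) = 583.465 ms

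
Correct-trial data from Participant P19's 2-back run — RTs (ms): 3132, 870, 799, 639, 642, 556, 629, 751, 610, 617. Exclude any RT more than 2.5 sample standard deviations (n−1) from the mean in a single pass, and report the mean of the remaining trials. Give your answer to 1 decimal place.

n = 10, ΣRT = 9245, M = 924.500
Σ(x−M)² = 5499774.50; s = √(5499774.50/9) = 781.720
Cutoffs: 924.500 ± 2.5·781.720 → [-1029.8, 2878.8]
Outside: 3132 → excluded.
Retained (n=9): Σ = 6113, mean = 6113/9 = 679.222

679.2 ms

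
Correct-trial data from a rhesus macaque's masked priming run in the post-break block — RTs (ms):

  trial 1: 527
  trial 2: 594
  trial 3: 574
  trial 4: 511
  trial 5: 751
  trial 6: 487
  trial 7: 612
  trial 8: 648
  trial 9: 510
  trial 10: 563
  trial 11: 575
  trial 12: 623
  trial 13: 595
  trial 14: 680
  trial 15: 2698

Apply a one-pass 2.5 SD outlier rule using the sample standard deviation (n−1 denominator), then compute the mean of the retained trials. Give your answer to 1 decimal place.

n = 15, ΣRT = 10948, M = 729.867
Σ(x−M)² = 4217651.73; s = √(4217651.73/14) = 548.872
Cutoffs: 729.867 ± 2.5·548.872 → [-642.3, 2102.0]
Outside: 2698 → excluded.
Retained (n=14): Σ = 8250, mean = 8250/14 = 589.286

589.3 ms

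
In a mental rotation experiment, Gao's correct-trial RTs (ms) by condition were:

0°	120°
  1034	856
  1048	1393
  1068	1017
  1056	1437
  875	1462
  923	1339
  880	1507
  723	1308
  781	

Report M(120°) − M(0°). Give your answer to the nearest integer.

358 ms

M(0°) = 8388/9 = 932.000
M(120°) = 10319/8 = 1289.875
Difference = 1289.875 − 932.000 = 357.875 ms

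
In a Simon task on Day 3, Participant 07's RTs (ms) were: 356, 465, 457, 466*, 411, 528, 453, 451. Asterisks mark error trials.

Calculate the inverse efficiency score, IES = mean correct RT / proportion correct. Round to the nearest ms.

510 ms

Correct trials (n=7): 356, 465, 457, 411, 528, 453, 451
Mean correct RT = 3121/7 = 445.8571 ms
Proportion correct = 7/8
IES = 445.8571 / (7/8) = 509.551 ms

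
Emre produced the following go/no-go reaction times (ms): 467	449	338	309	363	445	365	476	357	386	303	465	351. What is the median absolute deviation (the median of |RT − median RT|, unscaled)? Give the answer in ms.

Sorted: 303, 309, 338, 351, 357, 363, 365, 386, 445, 449, 465, 467, 476 → median = 365
|x − 365|: 102, 84, 27, 56, 2, 80, 0, 111, 8, 21, 62, 100, 14
Sorted deviations: 0, 2, 8, 14, 21, 27, 56, 62, 80, 84, 100, 102, 111 → MAD = 56

56 ms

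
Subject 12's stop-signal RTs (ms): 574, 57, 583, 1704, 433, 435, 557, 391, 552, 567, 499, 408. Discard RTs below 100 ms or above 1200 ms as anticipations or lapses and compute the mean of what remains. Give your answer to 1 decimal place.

Excluded: 57, 1704
Retained (n=10): Σ = 4999
Mean = 4999/10 = 499.9000

499.9 ms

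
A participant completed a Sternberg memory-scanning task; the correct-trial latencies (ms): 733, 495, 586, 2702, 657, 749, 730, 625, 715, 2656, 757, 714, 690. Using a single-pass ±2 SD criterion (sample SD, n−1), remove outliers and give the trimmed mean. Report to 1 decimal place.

n = 13, ΣRT = 12809, M = 985.308
Σ(x−M)² = 6846388.77; s = √(6846388.77/12) = 755.336
Cutoffs: 985.308 ± 2·755.336 → [-525.4, 2496.0]
Outside: 2656, 2702 → excluded.
Retained (n=11): Σ = 7451, mean = 7451/11 = 677.364

677.4 ms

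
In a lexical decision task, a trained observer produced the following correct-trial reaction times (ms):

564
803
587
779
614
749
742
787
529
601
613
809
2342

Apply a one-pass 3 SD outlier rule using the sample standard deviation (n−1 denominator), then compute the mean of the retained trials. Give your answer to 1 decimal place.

681.4 ms

n = 13, ΣRT = 10519, M = 809.154
Σ(x−M)² = 2667011.69; s = √(2667011.69/12) = 471.435
Cutoffs: 809.154 ± 3·471.435 → [-605.2, 2223.5]
Outside: 2342 → excluded.
Retained (n=12): Σ = 8177, mean = 8177/12 = 681.417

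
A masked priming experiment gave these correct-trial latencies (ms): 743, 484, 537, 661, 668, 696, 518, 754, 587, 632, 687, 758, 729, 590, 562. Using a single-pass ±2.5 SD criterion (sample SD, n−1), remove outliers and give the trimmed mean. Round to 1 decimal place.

640.4 ms

n = 15, ΣRT = 9606, M = 640.400
Σ(x−M)² = 113303.60; s = √(113303.60/14) = 89.962
Cutoffs: 640.400 ± 2.5·89.962 → [415.5, 865.3]
No RTs fall outside the cutoffs; all 15 retained. Mean = 9606/15 = 640.400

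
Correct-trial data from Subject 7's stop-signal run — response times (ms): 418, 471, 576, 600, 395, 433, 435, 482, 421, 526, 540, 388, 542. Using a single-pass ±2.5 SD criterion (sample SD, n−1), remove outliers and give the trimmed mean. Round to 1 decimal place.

479.0 ms

n = 13, ΣRT = 6227, M = 479.000
Σ(x−M)² = 60496.00; s = √(60496.00/12) = 71.002
Cutoffs: 479.000 ± 2.5·71.002 → [301.5, 656.5]
No RTs fall outside the cutoffs; all 13 retained. Mean = 6227/13 = 479.000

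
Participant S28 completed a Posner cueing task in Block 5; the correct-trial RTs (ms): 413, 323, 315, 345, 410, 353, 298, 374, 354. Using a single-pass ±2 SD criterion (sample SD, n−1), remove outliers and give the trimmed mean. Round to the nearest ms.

354 ms

n = 9, ΣRT = 3185, M = 353.889
Σ(x−M)² = 12716.89; s = √(12716.89/8) = 39.870
Cutoffs: 353.889 ± 2·39.870 → [274.1, 433.6]
No RTs fall outside the cutoffs; all 9 retained. Mean = 3185/9 = 353.889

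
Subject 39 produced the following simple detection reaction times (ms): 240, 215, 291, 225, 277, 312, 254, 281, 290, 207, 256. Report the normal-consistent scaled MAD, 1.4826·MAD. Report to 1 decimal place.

46.0 ms

Sorted: 207, 215, 225, 240, 254, 256, 277, 281, 290, 291, 312 → median = 256
|x − 256| sorted: 0, 2, 16, 21, 25, 31, 34, 35, 41, 49, 56 → MAD = 31
Robust SD ≈ 1.4826 × 31 = 45.961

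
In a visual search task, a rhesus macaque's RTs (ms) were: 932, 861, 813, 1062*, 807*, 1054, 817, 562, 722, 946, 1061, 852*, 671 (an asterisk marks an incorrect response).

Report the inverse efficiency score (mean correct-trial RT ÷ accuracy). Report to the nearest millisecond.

1097 ms

Correct trials (n=10): 932, 861, 813, 1054, 817, 562, 722, 946, 1061, 671
Mean correct RT = 8439/10 = 843.9000 ms
Proportion correct = 10/13
IES = 843.9000 / (10/13) = 1097.070 ms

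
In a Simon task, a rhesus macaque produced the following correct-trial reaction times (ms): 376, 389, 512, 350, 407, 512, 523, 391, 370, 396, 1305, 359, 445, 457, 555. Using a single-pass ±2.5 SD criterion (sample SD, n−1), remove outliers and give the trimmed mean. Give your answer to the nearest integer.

432 ms

n = 15, ΣRT = 7347, M = 489.800
Σ(x−M)² = 773504.40; s = √(773504.40/14) = 235.054
Cutoffs: 489.800 ± 2.5·235.054 → [-97.8, 1077.4]
Outside: 1305 → excluded.
Retained (n=14): Σ = 6042, mean = 6042/14 = 431.571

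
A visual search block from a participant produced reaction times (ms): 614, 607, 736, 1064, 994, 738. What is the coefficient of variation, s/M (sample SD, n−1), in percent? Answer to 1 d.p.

24.4%

n = 6, Σ = 4753, M = 792.1667
Σ(x−M)² = 186748.833; s = √(186748.833/5) = 193.2609
CV = 193.2609 / 792.1667 = 0.24396 = 24.396%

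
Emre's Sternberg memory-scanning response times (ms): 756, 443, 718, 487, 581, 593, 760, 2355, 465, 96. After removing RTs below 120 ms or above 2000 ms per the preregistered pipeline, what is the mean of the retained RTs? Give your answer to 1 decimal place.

Excluded: 96, 2355
Retained (n=8): Σ = 4803
Mean = 4803/8 = 600.3750

600.4 ms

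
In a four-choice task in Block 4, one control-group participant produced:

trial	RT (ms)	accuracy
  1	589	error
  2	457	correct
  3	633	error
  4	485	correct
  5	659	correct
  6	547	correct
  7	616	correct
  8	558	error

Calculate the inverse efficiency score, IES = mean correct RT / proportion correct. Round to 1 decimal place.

Correct trials (n=5): 457, 485, 659, 547, 616
Mean correct RT = 2764/5 = 552.8000 ms
Proportion correct = 5/8
IES = 552.8000 / (5/8) = 884.480 ms

884.5 ms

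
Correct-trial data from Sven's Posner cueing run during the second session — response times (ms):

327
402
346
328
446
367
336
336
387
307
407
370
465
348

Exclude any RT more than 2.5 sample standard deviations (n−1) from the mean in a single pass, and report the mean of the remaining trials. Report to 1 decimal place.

369.4 ms

n = 14, ΣRT = 5172, M = 369.429
Σ(x−M)² = 28441.43; s = √(28441.43/13) = 46.774
Cutoffs: 369.429 ± 2.5·46.774 → [252.5, 486.4]
No RTs fall outside the cutoffs; all 14 retained. Mean = 5172/14 = 369.429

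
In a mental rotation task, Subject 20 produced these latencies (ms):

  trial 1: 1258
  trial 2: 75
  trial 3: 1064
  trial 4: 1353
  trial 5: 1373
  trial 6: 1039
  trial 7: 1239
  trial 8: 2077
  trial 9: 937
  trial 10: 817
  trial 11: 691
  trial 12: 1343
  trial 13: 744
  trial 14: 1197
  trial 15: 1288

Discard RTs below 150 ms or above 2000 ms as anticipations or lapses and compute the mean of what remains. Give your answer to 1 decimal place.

Excluded: 75, 2077
Retained (n=13): Σ = 14343
Mean = 14343/13 = 1103.3077

1103.3 ms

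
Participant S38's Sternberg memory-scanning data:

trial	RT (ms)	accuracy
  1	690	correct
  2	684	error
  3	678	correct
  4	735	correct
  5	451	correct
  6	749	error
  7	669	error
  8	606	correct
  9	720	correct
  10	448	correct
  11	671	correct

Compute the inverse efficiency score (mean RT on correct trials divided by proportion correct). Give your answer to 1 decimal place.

Correct trials (n=8): 690, 678, 735, 451, 606, 720, 448, 671
Mean correct RT = 4999/8 = 624.8750 ms
Proportion correct = 8/11
IES = 624.8750 / (8/11) = 859.203 ms

859.2 ms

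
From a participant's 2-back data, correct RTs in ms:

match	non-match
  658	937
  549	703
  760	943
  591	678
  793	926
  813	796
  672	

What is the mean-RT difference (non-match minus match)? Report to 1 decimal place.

139.6 ms

M(match) = 4836/7 = 690.857
M(non-match) = 4983/6 = 830.500
Difference = 830.500 − 690.857 = 139.643 ms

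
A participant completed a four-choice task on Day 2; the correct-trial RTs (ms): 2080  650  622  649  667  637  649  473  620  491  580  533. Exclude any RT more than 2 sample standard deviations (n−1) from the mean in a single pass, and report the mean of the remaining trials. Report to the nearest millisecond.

597 ms

n = 12, ΣRT = 8651, M = 720.917
Σ(x−M)² = 2061892.92; s = √(2061892.92/11) = 432.949
Cutoffs: 720.917 ± 2·432.949 → [-145.0, 1586.8]
Outside: 2080 → excluded.
Retained (n=11): Σ = 6571, mean = 6571/11 = 597.364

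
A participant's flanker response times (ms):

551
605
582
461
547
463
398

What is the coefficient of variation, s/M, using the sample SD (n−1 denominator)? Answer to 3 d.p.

0.147

n = 7, Σ = 3607, M = 515.2857
Σ(x−M)² = 34217.429; s = √(34217.429/6) = 75.5176
CV = 75.5176 / 515.2857 = 0.14655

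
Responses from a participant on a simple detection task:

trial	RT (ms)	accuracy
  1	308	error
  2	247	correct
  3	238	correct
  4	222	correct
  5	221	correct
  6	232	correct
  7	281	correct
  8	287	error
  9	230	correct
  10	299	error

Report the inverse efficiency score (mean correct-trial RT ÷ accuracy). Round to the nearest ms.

Correct trials (n=7): 247, 238, 222, 221, 232, 281, 230
Mean correct RT = 1671/7 = 238.7143 ms
Proportion correct = 7/10
IES = 238.7143 / (7/10) = 341.020 ms

341 ms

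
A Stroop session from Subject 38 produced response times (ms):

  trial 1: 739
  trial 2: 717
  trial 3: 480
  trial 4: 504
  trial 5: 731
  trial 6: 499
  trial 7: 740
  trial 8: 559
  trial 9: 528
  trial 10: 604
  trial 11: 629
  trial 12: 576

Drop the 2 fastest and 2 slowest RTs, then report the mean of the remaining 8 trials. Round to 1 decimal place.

Sorted: 480, 499, 504, 528, 559, 576, 604, 629, 717, 731, 739, 740
Drop lowest 2 (480, 499) and highest 2 (739, 740)
Remaining (n=8): Σ = 4848, mean = 4848/8 = 606.000

606.0 ms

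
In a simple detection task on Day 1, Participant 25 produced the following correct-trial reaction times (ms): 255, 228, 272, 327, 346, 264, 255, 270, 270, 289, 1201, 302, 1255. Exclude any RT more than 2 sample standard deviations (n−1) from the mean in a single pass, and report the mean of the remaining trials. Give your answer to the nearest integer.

n = 13, ΣRT = 5534, M = 425.692
Σ(x−M)² = 1534528.77; s = √(1534528.77/12) = 357.599
Cutoffs: 425.692 ± 2·357.599 → [-289.5, 1140.9]
Outside: 1201, 1255 → excluded.
Retained (n=11): Σ = 3078, mean = 3078/11 = 279.818

280 ms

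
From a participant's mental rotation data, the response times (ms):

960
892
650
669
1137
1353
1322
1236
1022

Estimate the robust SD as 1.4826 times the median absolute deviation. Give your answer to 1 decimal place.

317.3 ms

Sorted: 650, 669, 892, 960, 1022, 1137, 1236, 1322, 1353 → median = 1022
|x − 1022| sorted: 0, 62, 115, 130, 214, 300, 331, 353, 372 → MAD = 214
Robust SD ≈ 1.4826 × 214 = 317.276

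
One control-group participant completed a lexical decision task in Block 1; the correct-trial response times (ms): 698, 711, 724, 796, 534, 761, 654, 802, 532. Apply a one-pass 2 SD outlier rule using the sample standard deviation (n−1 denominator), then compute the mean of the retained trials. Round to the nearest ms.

690 ms

n = 9, ΣRT = 6212, M = 690.222
Σ(x−M)² = 81077.56; s = √(81077.56/8) = 100.671
Cutoffs: 690.222 ± 2·100.671 → [488.9, 891.6]
No RTs fall outside the cutoffs; all 9 retained. Mean = 6212/9 = 690.222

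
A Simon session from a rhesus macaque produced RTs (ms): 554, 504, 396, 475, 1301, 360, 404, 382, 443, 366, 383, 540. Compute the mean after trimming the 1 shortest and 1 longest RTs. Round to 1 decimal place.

Sorted: 360, 366, 382, 383, 396, 404, 443, 475, 504, 540, 554, 1301
Drop lowest 1 (360) and highest 1 (1301)
Remaining (n=10): Σ = 4447, mean = 4447/10 = 444.700

444.7 ms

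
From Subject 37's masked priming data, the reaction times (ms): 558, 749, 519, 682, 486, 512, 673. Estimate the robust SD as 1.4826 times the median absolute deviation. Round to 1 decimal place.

106.7 ms

Sorted: 486, 512, 519, 558, 673, 682, 749 → median = 558
|x − 558| sorted: 0, 39, 46, 72, 115, 124, 191 → MAD = 72
Robust SD ≈ 1.4826 × 72 = 106.747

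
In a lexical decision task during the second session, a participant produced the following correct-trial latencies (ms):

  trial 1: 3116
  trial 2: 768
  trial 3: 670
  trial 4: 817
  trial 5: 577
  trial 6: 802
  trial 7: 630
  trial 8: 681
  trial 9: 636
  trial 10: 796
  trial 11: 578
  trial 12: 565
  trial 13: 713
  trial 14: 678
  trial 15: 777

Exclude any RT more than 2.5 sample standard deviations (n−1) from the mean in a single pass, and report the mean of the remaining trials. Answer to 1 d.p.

692.0 ms

n = 15, ΣRT = 12804, M = 853.600
Σ(x−M)² = 5586171.60; s = √(5586171.60/14) = 631.674
Cutoffs: 853.600 ± 2.5·631.674 → [-725.6, 2432.8]
Outside: 3116 → excluded.
Retained (n=14): Σ = 9688, mean = 9688/14 = 692.000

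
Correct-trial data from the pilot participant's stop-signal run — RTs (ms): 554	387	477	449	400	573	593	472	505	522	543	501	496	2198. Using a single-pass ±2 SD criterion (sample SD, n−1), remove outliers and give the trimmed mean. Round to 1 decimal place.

497.8 ms

n = 14, ΣRT = 8670, M = 619.286
Σ(x−M)² = 2729948.86; s = √(2729948.86/13) = 458.253
Cutoffs: 619.286 ± 2·458.253 → [-297.2, 1535.8]
Outside: 2198 → excluded.
Retained (n=13): Σ = 6472, mean = 6472/13 = 497.846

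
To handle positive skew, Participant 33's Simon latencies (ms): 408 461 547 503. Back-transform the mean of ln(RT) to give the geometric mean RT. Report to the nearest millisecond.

477 ms

ln(RT): 6.0113, 6.1334, 6.3044, 6.2206
Mean ln(RT) = 24.6697/4 = 6.16743
Geometric mean = exp(6.16743) = 476.96 ms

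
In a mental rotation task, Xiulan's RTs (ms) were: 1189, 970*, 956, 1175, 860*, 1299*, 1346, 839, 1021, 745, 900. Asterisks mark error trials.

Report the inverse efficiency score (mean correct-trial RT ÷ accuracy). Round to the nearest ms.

Correct trials (n=8): 1189, 956, 1175, 1346, 839, 1021, 745, 900
Mean correct RT = 8171/8 = 1021.3750 ms
Proportion correct = 8/11
IES = 1021.3750 / (8/11) = 1404.391 ms

1404 ms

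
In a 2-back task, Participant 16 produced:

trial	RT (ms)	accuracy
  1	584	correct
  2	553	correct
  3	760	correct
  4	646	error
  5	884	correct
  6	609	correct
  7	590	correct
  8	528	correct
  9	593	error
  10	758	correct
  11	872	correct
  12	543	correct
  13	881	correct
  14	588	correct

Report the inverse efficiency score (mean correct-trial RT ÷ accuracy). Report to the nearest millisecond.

792 ms

Correct trials (n=12): 584, 553, 760, 884, 609, 590, 528, 758, 872, 543, 881, 588
Mean correct RT = 8150/12 = 679.1667 ms
Proportion correct = 12/14
IES = 679.1667 / (12/14) = 792.361 ms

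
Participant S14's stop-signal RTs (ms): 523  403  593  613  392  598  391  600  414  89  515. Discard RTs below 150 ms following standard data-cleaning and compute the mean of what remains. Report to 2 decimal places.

504.20 ms

Excluded: 89
Retained (n=10): Σ = 5042
Mean = 5042/10 = 504.2000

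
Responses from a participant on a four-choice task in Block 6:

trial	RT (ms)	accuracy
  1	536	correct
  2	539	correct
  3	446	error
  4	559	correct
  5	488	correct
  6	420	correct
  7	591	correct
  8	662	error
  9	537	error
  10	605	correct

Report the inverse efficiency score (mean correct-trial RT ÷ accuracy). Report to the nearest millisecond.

763 ms

Correct trials (n=7): 536, 539, 559, 488, 420, 591, 605
Mean correct RT = 3738/7 = 534.0000 ms
Proportion correct = 7/10
IES = 534.0000 / (7/10) = 762.857 ms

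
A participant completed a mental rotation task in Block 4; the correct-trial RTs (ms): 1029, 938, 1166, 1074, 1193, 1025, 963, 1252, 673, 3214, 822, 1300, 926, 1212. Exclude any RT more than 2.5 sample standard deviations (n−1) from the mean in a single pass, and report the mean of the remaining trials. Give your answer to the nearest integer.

n = 14, ΣRT = 16787, M = 1199.071
Σ(x−M)² = 4766480.93; s = √(4766480.93/13) = 605.518
Cutoffs: 1199.071 ± 2.5·605.518 → [-314.7, 2712.9]
Outside: 3214 → excluded.
Retained (n=13): Σ = 13573, mean = 13573/13 = 1044.077

1044 ms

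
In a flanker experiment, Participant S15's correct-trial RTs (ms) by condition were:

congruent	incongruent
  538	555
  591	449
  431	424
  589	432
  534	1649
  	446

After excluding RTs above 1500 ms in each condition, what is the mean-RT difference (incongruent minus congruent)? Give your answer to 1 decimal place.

-75.4 ms

incongruent: exclude 1649
M(congruent) = 2683/5 = 536.600
M(incongruent) = 2306/5 = 461.200
Difference = 461.200 − 536.600 = -75.400 ms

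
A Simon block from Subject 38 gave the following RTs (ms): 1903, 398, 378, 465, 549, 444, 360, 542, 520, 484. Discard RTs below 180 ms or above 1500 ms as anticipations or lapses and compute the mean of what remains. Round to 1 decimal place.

Excluded: 1903
Retained (n=9): Σ = 4140
Mean = 4140/9 = 460.0000

460.0 ms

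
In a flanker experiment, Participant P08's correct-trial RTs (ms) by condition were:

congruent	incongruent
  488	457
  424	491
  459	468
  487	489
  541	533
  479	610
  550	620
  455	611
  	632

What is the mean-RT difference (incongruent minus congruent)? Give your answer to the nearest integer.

M(congruent) = 3883/8 = 485.375
M(incongruent) = 4911/9 = 545.667
Difference = 545.667 − 485.375 = 60.292 ms

60 ms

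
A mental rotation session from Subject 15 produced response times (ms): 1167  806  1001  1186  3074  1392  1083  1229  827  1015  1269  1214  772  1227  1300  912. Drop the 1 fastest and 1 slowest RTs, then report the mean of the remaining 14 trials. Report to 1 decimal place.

1116.3 ms

Sorted: 772, 806, 827, 912, 1001, 1015, 1083, 1167, 1186, 1214, 1227, 1229, 1269, 1300, 1392, 3074
Drop lowest 1 (772) and highest 1 (3074)
Remaining (n=14): Σ = 15628, mean = 15628/14 = 1116.286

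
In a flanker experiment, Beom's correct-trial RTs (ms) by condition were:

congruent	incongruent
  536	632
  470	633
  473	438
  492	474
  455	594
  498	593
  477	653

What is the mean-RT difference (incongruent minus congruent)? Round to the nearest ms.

M(congruent) = 3401/7 = 485.857
M(incongruent) = 4017/7 = 573.857
Difference = 573.857 − 485.857 = 88.000 ms

88 ms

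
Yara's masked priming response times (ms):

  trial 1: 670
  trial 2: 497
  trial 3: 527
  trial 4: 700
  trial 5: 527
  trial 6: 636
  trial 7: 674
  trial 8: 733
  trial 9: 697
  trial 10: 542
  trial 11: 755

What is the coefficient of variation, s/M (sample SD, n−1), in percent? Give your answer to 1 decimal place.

14.6%

n = 11, Σ = 6958, M = 632.5455
Σ(x−M)² = 85774.727; s = √(85774.727/10) = 92.6146
CV = 92.6146 / 632.5455 = 0.14642 = 14.642%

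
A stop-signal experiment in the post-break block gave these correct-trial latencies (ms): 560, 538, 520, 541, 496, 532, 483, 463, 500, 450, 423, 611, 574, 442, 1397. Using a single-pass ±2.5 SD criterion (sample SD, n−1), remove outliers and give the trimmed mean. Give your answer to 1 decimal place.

509.5 ms

n = 15, ΣRT = 8530, M = 568.667
Σ(x−M)² = 773295.33; s = √(773295.33/14) = 235.022
Cutoffs: 568.667 ± 2.5·235.022 → [-18.9, 1156.2]
Outside: 1397 → excluded.
Retained (n=14): Σ = 7133, mean = 7133/14 = 509.500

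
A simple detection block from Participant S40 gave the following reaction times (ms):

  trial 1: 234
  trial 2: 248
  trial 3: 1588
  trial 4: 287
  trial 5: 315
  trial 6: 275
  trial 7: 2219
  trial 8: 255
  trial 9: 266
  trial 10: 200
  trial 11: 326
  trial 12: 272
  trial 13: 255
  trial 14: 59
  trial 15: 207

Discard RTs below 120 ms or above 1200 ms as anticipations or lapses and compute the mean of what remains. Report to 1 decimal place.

261.7 ms

Excluded: 59, 1588, 2219
Retained (n=12): Σ = 3140
Mean = 3140/12 = 261.6667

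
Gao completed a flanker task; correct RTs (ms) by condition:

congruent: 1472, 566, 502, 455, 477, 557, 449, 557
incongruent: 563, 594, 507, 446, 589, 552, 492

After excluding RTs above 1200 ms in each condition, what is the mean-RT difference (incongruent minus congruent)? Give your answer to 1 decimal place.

25.7 ms

congruent: exclude 1472
M(congruent) = 3563/7 = 509.000
M(incongruent) = 3743/7 = 534.714
Difference = 534.714 − 509.000 = 25.714 ms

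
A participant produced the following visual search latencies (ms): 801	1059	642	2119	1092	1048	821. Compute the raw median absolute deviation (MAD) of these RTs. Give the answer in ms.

Sorted: 642, 801, 821, 1048, 1059, 1092, 2119 → median = 1048
|x − 1048|: 247, 11, 406, 1071, 44, 0, 227
Sorted deviations: 0, 11, 44, 227, 247, 406, 1071 → MAD = 227

227 ms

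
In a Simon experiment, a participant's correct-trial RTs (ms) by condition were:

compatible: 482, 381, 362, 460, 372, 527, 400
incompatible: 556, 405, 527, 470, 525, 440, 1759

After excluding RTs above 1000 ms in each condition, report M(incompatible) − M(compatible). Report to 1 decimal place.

incompatible: exclude 1759
M(compatible) = 2984/7 = 426.286
M(incompatible) = 2923/6 = 487.167
Difference = 487.167 − 426.286 = 60.881 ms

60.9 ms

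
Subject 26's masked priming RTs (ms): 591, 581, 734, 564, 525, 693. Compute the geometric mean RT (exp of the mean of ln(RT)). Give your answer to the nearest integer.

ln(RT): 6.3818, 6.3648, 6.5985, 6.3351, 6.2634, 6.5410
Mean ln(RT) = 38.4846/6 = 6.41409
Geometric mean = exp(6.41409) = 610.39 ms

610 ms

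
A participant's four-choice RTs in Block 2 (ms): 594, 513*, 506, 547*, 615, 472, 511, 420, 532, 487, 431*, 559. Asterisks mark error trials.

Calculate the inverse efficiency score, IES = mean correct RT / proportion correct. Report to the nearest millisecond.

Correct trials (n=9): 594, 506, 615, 472, 511, 420, 532, 487, 559
Mean correct RT = 4696/9 = 521.7778 ms
Proportion correct = 9/12
IES = 521.7778 / (9/12) = 695.704 ms

696 ms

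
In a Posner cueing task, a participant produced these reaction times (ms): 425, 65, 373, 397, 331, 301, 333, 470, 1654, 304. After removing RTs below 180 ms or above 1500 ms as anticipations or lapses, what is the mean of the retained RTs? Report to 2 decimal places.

Excluded: 65, 1654
Retained (n=8): Σ = 2934
Mean = 2934/8 = 366.7500

366.75 ms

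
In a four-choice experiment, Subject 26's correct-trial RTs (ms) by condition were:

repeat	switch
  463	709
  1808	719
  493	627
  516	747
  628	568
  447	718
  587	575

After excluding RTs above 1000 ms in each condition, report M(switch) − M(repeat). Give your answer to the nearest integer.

144 ms

repeat: exclude 1808
M(repeat) = 3134/6 = 522.333
M(switch) = 4663/7 = 666.143
Difference = 666.143 − 522.333 = 143.810 ms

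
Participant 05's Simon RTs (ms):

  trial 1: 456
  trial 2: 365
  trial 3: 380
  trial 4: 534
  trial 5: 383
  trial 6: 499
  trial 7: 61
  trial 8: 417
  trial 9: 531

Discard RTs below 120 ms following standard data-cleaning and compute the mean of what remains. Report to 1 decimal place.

445.6 ms

Excluded: 61
Retained (n=8): Σ = 3565
Mean = 3565/8 = 445.6250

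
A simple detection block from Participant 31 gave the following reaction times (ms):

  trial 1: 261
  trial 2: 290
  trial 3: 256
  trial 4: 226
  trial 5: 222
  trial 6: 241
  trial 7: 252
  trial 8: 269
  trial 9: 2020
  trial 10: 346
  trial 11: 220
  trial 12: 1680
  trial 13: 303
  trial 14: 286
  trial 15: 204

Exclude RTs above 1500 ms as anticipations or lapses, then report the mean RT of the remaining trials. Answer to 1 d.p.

Excluded: 1680, 2020
Retained (n=13): Σ = 3376
Mean = 3376/13 = 259.6923

259.7 ms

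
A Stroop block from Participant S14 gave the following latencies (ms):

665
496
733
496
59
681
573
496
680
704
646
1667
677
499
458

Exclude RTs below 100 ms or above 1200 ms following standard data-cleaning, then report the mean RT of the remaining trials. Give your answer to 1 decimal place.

Excluded: 59, 1667
Retained (n=13): Σ = 7804
Mean = 7804/13 = 600.3077

600.3 ms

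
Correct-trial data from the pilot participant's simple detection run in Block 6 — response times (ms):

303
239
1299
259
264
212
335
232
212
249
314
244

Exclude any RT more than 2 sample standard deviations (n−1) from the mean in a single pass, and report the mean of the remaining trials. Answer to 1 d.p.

n = 12, ΣRT = 4162, M = 346.833
Σ(x−M)² = 1005657.67; s = √(1005657.67/11) = 302.363
Cutoffs: 346.833 ± 2·302.363 → [-257.9, 951.6]
Outside: 1299 → excluded.
Retained (n=11): Σ = 2863, mean = 2863/11 = 260.273

260.3 ms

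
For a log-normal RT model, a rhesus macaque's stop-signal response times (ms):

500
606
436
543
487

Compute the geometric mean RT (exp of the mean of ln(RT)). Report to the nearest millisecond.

ln(RT): 6.2146, 6.4069, 6.0776, 6.2971, 6.1883
Mean ln(RT) = 31.1845/5 = 6.23690
Geometric mean = exp(6.23690) = 511.27 ms

511 ms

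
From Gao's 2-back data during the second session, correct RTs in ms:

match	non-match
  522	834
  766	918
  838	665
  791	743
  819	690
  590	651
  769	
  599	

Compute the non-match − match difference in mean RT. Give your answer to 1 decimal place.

38.4 ms

M(match) = 5694/8 = 711.750
M(non-match) = 4501/6 = 750.167
Difference = 750.167 − 711.750 = 38.417 ms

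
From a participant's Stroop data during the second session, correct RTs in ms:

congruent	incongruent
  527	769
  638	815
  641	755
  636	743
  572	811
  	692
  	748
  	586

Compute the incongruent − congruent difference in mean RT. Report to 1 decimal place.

137.1 ms

M(congruent) = 3014/5 = 602.800
M(incongruent) = 5919/8 = 739.875
Difference = 739.875 − 602.800 = 137.075 ms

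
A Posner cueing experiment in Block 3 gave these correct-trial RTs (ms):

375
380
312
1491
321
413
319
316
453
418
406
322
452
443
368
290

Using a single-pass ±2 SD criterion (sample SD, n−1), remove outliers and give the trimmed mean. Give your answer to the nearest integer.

n = 16, ΣRT = 7079, M = 442.438
Σ(x−M)² = 1217191.94; s = √(1217191.94/15) = 284.862
Cutoffs: 442.438 ± 2·284.862 → [-127.3, 1012.2]
Outside: 1491 → excluded.
Retained (n=15): Σ = 5588, mean = 5588/15 = 372.533

373 ms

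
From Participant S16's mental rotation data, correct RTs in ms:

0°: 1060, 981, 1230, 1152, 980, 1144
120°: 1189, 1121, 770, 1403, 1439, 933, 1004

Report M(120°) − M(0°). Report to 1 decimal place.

31.5 ms

M(0°) = 6547/6 = 1091.167
M(120°) = 7859/7 = 1122.714
Difference = 1122.714 − 1091.167 = 31.548 ms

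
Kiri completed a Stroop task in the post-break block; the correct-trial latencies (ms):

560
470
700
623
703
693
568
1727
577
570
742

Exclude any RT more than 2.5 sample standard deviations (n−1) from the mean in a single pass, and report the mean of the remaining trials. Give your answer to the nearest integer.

n = 11, ΣRT = 7933, M = 721.182
Σ(x−M)² = 1179497.64; s = √(1179497.64/10) = 343.438
Cutoffs: 721.182 ± 2.5·343.438 → [-137.4, 1579.8]
Outside: 1727 → excluded.
Retained (n=10): Σ = 6206, mean = 6206/10 = 620.600

621 ms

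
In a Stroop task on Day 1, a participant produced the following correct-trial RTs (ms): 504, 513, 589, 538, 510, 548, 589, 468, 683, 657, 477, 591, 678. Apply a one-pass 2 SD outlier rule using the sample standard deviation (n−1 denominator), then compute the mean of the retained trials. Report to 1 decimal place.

n = 13, ΣRT = 7345, M = 565.000
Σ(x−M)² = 64606.00; s = √(64606.00/12) = 73.375
Cutoffs: 565.000 ± 2·73.375 → [418.3, 711.7]
No RTs fall outside the cutoffs; all 13 retained. Mean = 7345/13 = 565.000

565.0 ms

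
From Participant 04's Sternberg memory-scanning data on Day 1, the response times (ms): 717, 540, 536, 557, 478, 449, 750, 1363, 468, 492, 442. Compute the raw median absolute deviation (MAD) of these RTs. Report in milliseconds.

Sorted: 442, 449, 468, 478, 492, 536, 540, 557, 717, 750, 1363 → median = 536
|x − 536|: 181, 4, 0, 21, 58, 87, 214, 827, 68, 44, 94
Sorted deviations: 0, 4, 21, 44, 58, 68, 87, 94, 181, 214, 827 → MAD = 68

68 ms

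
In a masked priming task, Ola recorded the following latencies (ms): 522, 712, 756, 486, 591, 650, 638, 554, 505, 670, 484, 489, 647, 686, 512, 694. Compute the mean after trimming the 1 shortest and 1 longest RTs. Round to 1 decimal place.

596.9 ms

Sorted: 484, 486, 489, 505, 512, 522, 554, 591, 638, 647, 650, 670, 686, 694, 712, 756
Drop lowest 1 (484) and highest 1 (756)
Remaining (n=14): Σ = 8356, mean = 8356/14 = 596.857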